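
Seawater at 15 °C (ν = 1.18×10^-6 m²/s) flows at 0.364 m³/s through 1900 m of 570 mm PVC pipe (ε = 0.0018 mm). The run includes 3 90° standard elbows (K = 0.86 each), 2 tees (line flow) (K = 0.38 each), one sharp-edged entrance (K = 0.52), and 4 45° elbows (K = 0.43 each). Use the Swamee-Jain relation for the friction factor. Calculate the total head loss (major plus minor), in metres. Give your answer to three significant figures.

V = 4Q/(πD²) = 1.426 m/s; V²/2g = 0.1037 m
Re = 6.89×10^5, ε/D = 3.16×10^-6 → f = 0.01243 (Swamee-Jain)
Major: h_f = f(L/D)·V²/2g = 0.01243·3333·0.1037 = 4.298 m
Minor: ΣK = 5.58; h_m = ΣK·V²/2g = 0.5787 m
Total H_L = 4.298 + 0.5787 = 4.877 m

H_L ≈ 4.88 m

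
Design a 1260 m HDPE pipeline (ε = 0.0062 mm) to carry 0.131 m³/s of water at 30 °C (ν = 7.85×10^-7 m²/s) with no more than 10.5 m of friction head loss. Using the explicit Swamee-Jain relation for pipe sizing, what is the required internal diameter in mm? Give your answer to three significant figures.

D ≈ 296 mm

Swamee-Jain (Type III): D = 0.66·[ε^1.25·(LQ²/(gh_f))^4.75 + ν·Q^9.4·(L/(gh_f))^5.2]^0.04
LQ²/(gh_f) = 0.2099; L/(gh_f) = 12.23
Term 1 = ε^1.25·(…)^4.75 = 1.86×10^-10; Term 2 = ν·Q^9.4·(…)^5.2 = 1.79×10^-9
D = 0.66·(1.86×10^-10 + 1.79×10^-9)^0.04 = 0.2960 m = 296 mm
Check: V = 1.90 m/s, Re = 7.18×10^5, f = 0.01269, h_f = 9.97 m ≈ 10.5 m ✓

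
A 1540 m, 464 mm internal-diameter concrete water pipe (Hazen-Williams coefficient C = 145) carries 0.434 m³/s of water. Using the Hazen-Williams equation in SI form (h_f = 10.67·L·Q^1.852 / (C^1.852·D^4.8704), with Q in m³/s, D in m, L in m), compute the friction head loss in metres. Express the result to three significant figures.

h_f ≈ 14.6 m

h_f = 10.67·1540·0.434^1.852 / (145^1.852·0.464^4.8704) = 14.64 m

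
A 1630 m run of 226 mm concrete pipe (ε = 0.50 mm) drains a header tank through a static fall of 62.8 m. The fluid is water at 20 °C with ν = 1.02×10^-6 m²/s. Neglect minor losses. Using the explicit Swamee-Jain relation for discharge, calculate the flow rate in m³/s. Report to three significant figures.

Q ≈ 0.106 m³/s

Swamee-Jain (Type II): Q = -0.965·√(gD⁵h_f/L)·ln[ε/(3.7D) + √(3.17ν²L/(gD³h_f))]
√(gD⁵h_f/L) = √(9.81·0.226⁵·62.8/1630) = 0.01493
ε/(3.7D) = 5.98×10^-4; √(3.17ν²L/(gD³h_f)) = 2.75×10^-5
Q = -0.965·0.01493·ln(6.254×10^-4) = 0.1063 m³/s
Check: V = 2.65 m/s, Re = 5.87×10^5, f = 0.02445, h_f = 63.1 m ≈ 62.8 m ✓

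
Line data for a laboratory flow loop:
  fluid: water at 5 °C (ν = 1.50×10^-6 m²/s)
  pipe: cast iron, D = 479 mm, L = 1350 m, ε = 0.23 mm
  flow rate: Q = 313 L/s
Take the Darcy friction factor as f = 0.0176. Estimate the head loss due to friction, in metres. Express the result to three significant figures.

h_f ≈ 7.63 m

V = 4Q/(πD²) = 4·0.313/(π·0.479²) = 1.737 m/s
h_f = f(L/D)V²/(2g) = 0.01760·(1350/0.479)·1.737²/(2·9.81) = 7.627 m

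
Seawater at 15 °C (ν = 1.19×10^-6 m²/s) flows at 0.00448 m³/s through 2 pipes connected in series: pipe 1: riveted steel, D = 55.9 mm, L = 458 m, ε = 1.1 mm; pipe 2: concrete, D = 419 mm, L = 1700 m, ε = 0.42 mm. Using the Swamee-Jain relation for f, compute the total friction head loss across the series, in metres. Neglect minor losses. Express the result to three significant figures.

Pipe 1: V = 1.825 m/s, Re = 8.57×10^4, ε/D = 0.0197, f = 0.04905, h_1 = f(L/D)V²/2g = 68.26 m
Pipe 2: V = 0.03249 m/s, Re = 1.14×10^4, ε/D = 0.00100, f = 0.03166, h_2 = f(L/D)V²/2g = 0.006911 m
Series → Q common, losses add: H = Σh = 68.27 m

H ≈ 68.3 m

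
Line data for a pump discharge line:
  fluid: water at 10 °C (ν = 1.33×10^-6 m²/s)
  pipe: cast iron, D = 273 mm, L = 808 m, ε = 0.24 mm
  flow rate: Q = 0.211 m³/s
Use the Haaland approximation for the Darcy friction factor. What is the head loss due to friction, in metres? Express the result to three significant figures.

V = 4Q/(πD²) = 4·0.211/(π·0.273²) = 3.605 m/s
Re = VD/ν = 3.605·0.273/1.33×10^-6 = 7.40×10^5 → turbulent
ε/D = 0.24/273 = 8.79×10^-4
Haaland: f = 0.01946
h_f = f(L/D)V²/(2g) = 0.01946·(808/0.273)·3.605²/(2·9.81) = 38.15 m

h_f ≈ 38.2 m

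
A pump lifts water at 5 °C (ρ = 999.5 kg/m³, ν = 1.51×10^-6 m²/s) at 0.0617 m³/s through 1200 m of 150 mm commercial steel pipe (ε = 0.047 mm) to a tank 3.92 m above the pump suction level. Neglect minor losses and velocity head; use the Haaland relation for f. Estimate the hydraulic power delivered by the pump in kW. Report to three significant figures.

V = 4Q/(πD²) = 3.492 m/s; Re = 3.47×10^5; ε/D = 3.13×10^-4; f = 0.01669
h_f = f(L/D)V²/2g = 82.96 m
Total head H = z + h_f = 3.92 + 82.96 = 86.88 m
P_hyd = ρgQH = 999.5·9.81·0.0617·86.88 = 52.56 kW

P_hyd ≈ 52.6 kW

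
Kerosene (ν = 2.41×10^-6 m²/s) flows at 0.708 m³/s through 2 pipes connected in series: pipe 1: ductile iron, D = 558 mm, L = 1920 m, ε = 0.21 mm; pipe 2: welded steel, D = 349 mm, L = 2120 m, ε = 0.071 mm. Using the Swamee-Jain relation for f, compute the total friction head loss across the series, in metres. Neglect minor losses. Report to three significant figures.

H ≈ 275 m

Pipe 1: V = 2.895 m/s, Re = 6.70×10^5, ε/D = 3.76×10^-4, f = 0.01668, h_1 = f(L/D)V²/2g = 24.52 m
Pipe 2: V = 7.401 m/s, Re = 1.07×10^6, ε/D = 2.03×10^-4, f = 0.01475, h_2 = f(L/D)V²/2g = 250.2 m
Series → Q common, losses add: H = Σh = 274.7 m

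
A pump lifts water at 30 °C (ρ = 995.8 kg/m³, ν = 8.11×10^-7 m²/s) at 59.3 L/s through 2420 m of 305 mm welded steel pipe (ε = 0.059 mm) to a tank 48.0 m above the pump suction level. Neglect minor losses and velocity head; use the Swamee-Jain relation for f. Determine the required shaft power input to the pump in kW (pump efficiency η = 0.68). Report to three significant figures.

V = 4Q/(πD²) = 0.8116 m/s; Re = 3.05×10^5; ε/D = 1.93×10^-4; f = 0.01623
h_f = f(L/D)V²/2g = 4.323 m
Total head H = z + h_f = 48.0 + 4.323 = 52.32 m
P_hyd = ρgQH = 995.8·9.81·0.0593·52.32 = 30.31 kW
P_shaft = P_hyd/η = 30.31/0.68 = 44.57 kW

P_shaft ≈ 44.6 kW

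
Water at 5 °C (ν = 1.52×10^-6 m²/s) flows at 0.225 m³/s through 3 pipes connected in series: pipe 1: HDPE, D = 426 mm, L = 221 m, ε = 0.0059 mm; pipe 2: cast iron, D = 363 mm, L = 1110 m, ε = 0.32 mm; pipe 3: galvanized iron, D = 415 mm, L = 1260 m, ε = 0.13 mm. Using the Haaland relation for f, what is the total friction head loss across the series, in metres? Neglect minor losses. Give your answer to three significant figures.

H ≈ 22.4 m

Pipe 1: V = 1.579 m/s, Re = 4.42×10^5, ε/D = 1.38×10^-5, f = 0.01350, h_1 = f(L/D)V²/2g = 0.8896 m
Pipe 2: V = 2.174 m/s, Re = 5.19×10^5, ε/D = 8.82×10^-4, f = 0.01963, h_2 = f(L/D)V²/2g = 14.46 m
Pipe 3: V = 1.663 m/s, Re = 4.54×10^5, ε/D = 3.13×10^-4, f = 0.01636, h_3 = f(L/D)V²/2g = 7.006 m
Series → Q common, losses add: H = Σh = 22.36 m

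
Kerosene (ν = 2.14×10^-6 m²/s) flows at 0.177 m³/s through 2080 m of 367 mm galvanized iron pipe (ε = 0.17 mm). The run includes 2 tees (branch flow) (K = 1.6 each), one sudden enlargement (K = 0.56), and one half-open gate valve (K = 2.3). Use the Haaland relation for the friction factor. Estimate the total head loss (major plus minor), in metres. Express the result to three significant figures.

V = 4Q/(πD²) = 1.673 m/s; V²/2g = 0.1427 m
Re = 2.87×10^5, ε/D = 4.63×10^-4 → f = 0.01791 (Haaland)
Major: h_f = f(L/D)·V²/2g = 0.01791·5668·0.1427 = 14.49 m
Minor: ΣK = 6.06; h_m = ΣK·V²/2g = 0.8647 m
Total H_L = 14.49 + 0.8647 = 15.35 m

H_L ≈ 15.4 m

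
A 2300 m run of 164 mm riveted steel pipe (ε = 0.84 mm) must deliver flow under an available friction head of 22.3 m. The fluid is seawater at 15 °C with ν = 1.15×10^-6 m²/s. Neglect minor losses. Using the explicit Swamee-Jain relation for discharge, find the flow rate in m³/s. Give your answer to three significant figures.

Q ≈ 0.0211 m³/s

Swamee-Jain (Type II): Q = -0.965·√(gD⁵h_f/L)·ln[ε/(3.7D) + √(3.17ν²L/(gD³h_f))]
√(gD⁵h_f/L) = √(9.81·0.164⁵·22.3/2300) = 0.003359
ε/(3.7D) = 0.00138; √(3.17ν²L/(gD³h_f)) = 1.00×10^-4
Q = -0.965·0.003359·ln(0.001484) = 0.02111 m³/s
Check: V = 0.999 m/s, Re = 1.43×10^5, f = 0.03145, h_f = 22.5 m ≈ 22.3 m ✓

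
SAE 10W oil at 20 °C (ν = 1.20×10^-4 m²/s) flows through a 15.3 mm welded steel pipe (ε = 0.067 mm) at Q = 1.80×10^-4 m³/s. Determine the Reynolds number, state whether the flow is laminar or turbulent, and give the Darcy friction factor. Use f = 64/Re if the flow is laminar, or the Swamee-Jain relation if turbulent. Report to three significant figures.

Re ≈ 125; laminar; f = 64/Re ≈ 0.513

V = 4Q/(πD²) = 0.9790 m/s
Re = VD/ν = 0.9790·0.0153/1.20×10^-4 = 125
Re < 2300 → laminar → f = 64/Re = 0.5127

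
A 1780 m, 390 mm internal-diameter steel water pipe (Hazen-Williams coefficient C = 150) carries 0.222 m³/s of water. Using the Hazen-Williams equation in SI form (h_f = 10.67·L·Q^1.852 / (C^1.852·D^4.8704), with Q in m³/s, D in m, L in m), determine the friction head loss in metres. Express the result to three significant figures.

h_f = 10.67·1780·0.222^1.852 / (150^1.852·0.390^4.8704) = 10.71 m

h_f ≈ 10.7 m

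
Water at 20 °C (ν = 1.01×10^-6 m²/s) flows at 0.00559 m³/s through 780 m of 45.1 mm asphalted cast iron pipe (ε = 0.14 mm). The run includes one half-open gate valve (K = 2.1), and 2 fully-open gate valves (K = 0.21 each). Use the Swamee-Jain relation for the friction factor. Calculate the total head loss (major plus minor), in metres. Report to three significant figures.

H_L ≈ 298 m

V = 4Q/(πD²) = 3.499 m/s; V²/2g = 0.6241 m
Re = 1.56×10^5, ε/D = 0.00310 → f = 0.02746 (Swamee-Jain)
Major: h_f = f(L/D)·V²/2g = 0.02746·17295·0.6241 = 296.3 m
Minor: ΣK = 2.52; h_m = ΣK·V²/2g = 1.573 m
Total H_L = 296.3 + 1.573 = 297.9 m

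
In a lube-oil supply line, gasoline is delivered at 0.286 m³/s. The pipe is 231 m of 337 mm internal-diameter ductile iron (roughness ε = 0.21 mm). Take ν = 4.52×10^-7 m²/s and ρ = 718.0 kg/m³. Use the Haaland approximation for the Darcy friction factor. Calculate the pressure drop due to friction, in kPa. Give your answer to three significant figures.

Δp ≈ 44.9 kPa

V = 4Q/(πD²) = 4·0.286/(π·0.337²) = 3.206 m/s
Re = VD/ν = 3.206·0.337/4.52×10^-7 = 2.39×10^6 → turbulent
ε/D = 0.21/337 = 6.23×10^-4
Haaland: f = 0.01775
h_f = f(L/D)V²/(2g) = 0.01775·(231/0.337)·3.206²/(2·9.81) = 6.376 m
Δp = ρg·h_f = 718.0·9.81·6.376 = 44.91 kPa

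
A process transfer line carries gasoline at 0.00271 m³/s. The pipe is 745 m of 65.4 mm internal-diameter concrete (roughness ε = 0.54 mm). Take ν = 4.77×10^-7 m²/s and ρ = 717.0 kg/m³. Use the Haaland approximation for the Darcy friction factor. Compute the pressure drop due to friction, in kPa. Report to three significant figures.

Δp ≈ 96.2 kPa

V = 4Q/(πD²) = 4·0.00271/(π·0.0654²) = 0.8067 m/s
Re = VD/ν = 0.8067·0.0654/4.77×10^-7 = 1.11×10^5 → turbulent
ε/D = 0.54/65.4 = 0.00826
Haaland: f = 0.03620
h_f = f(L/D)V²/(2g) = 0.03620·(745/0.0654)·0.8067²/(2·9.81) = 13.68 m
Δp = ρg·h_f = 717.0·9.81·13.68 = 96.21 kPa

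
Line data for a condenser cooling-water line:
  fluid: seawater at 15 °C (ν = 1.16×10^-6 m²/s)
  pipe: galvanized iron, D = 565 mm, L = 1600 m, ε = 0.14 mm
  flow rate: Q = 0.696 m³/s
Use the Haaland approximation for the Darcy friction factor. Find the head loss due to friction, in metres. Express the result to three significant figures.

V = 4Q/(πD²) = 4·0.696/(π·0.565²) = 2.776 m/s
Re = VD/ν = 2.776·0.565/1.16×10^-6 = 1.35×10^6 → turbulent
ε/D = 0.14/565 = 2.48×10^-4
Haaland: f = 0.01493
h_f = f(L/D)V²/(2g) = 0.01493·(1600/0.565)·2.776²/(2·9.81) = 16.60 m

h_f ≈ 16.6 m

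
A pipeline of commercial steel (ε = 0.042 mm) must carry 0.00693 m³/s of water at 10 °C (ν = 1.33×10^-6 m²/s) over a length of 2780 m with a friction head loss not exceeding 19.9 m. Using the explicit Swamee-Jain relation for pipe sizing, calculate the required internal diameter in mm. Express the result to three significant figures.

D ≈ 105 mm

Swamee-Jain (Type III): D = 0.66·[ε^1.25·(LQ²/(gh_f))^4.75 + ν·Q^9.4·(L/(gh_f))^5.2]^0.04
LQ²/(gh_f) = 6.839×10^-4; L/(gh_f) = 14.24
Term 1 = ε^1.25·(…)^4.75 = 3.13×10^-21; Term 2 = ν·Q^9.4·(…)^5.2 = 6.68×10^-21
D = 0.66·(3.13×10^-21 + 6.68×10^-21)^0.04 = 0.1045 m = 105 mm
Check: V = 0.808 m/s, Re = 6.35×10^4, f = 0.02140, h_f = 18.9 m ≈ 19.9 m ✓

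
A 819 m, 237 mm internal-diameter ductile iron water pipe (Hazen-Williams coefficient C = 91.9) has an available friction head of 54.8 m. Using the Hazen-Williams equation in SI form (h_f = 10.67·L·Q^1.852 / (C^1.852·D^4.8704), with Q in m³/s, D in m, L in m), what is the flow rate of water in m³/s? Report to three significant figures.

Rearranging: Q = [h_f·C^1.852·D^4.8704 / (10.67·L)]^(1/1.852)
Q = [54.8·91.9^1.852·0.237^4.8704 / (10.67·819)]^0.540 = 0.1348 m³/s

Q ≈ 0.135 m³/s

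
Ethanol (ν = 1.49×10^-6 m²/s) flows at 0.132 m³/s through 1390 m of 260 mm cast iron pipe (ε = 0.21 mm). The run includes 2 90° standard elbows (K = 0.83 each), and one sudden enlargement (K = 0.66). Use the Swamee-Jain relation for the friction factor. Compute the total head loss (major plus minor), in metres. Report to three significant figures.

V = 4Q/(πD²) = 2.486 m/s; V²/2g = 0.3150 m
Re = 4.34×10^5, ε/D = 8.08×10^-4 → f = 0.01957 (Swamee-Jain)
Major: h_f = f(L/D)·V²/2g = 0.01957·5346·0.3150 = 32.97 m
Minor: ΣK = 2.32; h_m = ΣK·V²/2g = 0.7309 m
Total H_L = 32.97 + 0.7309 = 33.70 m

H_L ≈ 33.7 m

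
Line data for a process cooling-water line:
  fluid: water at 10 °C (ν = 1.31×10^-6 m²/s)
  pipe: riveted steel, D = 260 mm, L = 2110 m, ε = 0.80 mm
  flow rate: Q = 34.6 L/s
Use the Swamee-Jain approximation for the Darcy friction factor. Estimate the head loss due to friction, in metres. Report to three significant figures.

V = 4Q/(πD²) = 4·0.0346/(π·0.260²) = 0.6517 m/s
Re = VD/ν = 0.6517·0.260/1.31×10^-6 = 1.29×10^5 → turbulent
ε/D = 0.80/260 = 0.00308
Swamee-Jain: f = 0.02758
h_f = f(L/D)V²/(2g) = 0.02758·(2110/0.260)·0.6517²/(2·9.81) = 4.845 m

h_f ≈ 4.84 m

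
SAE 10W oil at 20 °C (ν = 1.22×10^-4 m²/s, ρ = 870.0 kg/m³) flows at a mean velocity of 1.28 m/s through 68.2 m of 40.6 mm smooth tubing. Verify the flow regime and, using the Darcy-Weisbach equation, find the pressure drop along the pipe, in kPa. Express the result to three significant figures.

Re = VD/ν = 1.28·0.04060/1.22×10^-4 = 426 → laminar (Re < 2300)
f = 64/Re = 0.1502
h_f = f(L/D)V²/(2g) = 0.1502·(68.2/0.04060)·1.28²/(2·9.81) = 21.08 m
Δp = ρg·h_f = 870.0·9.81·21.08 = 179.9 kPa

Δp ≈ 180 kPa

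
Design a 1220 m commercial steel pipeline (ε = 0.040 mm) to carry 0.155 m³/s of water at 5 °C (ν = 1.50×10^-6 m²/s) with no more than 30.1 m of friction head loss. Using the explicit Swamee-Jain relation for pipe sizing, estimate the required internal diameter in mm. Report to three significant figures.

Swamee-Jain (Type III): D = 0.66·[ε^1.25·(LQ²/(gh_f))^4.75 + ν·Q^9.4·(L/(gh_f))^5.2]^0.04
LQ²/(gh_f) = 0.09926; L/(gh_f) = 4.132
Term 1 = ε^1.25·(…)^4.75 = 5.46×10^-11; Term 2 = ν·Q^9.4·(…)^5.2 = 5.88×10^-11
D = 0.66·(5.46×10^-11 + 5.88×10^-11)^0.04 = 0.2641 m = 264 mm
Check: V = 2.83 m/s, Re = 4.98×10^5, f = 0.01504, h_f = 28.4 m ≈ 30.1 m ✓

D ≈ 264 mm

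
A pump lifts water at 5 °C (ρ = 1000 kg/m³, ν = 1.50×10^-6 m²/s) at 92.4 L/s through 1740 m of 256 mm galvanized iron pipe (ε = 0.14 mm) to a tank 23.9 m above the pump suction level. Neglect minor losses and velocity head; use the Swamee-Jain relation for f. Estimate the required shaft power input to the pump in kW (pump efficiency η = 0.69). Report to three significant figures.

V = 4Q/(πD²) = 1.795 m/s; Re = 3.06×10^5; ε/D = 5.47×10^-4; f = 0.01857
h_f = f(L/D)V²/2g = 20.73 m
Total head H = z + h_f = 23.9 + 20.73 = 44.63 m
P_hyd = ρgQH = 1000·9.81·0.0924·44.63 = 40.45 kW
P_shaft = P_hyd/η = 40.45/0.69 = 58.63 kW

P_shaft ≈ 58.6 kW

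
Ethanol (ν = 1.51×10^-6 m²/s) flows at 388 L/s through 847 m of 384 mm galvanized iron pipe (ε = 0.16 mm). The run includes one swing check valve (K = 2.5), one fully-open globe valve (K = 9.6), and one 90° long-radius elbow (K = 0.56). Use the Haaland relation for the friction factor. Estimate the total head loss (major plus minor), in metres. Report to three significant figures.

V = 4Q/(πD²) = 3.350 m/s; V²/2g = 0.5721 m
Re = 8.52×10^5, ε/D = 4.17×10^-4 → f = 0.01665 (Haaland)
Major: h_f = f(L/D)·V²/2g = 0.01665·2206·0.5721 = 21.01 m
Minor: ΣK = 12.7; h_m = ΣK·V²/2g = 7.243 m
Total H_L = 21.01 + 7.243 = 28.26 m

H_L ≈ 28.3 m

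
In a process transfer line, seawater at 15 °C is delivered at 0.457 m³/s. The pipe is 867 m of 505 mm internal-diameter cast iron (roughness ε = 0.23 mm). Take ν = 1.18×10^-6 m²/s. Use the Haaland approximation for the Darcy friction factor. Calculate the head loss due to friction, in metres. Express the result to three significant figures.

h_f ≈ 7.68 m

V = 4Q/(πD²) = 4·0.457/(π·0.505²) = 2.282 m/s
Re = VD/ν = 2.282·0.505/1.18×10^-6 = 9.76×10^5 → turbulent
ε/D = 0.23/505 = 4.55×10^-4
Haaland: f = 0.01687
h_f = f(L/D)V²/(2g) = 0.01687·(867/0.505)·2.282²/(2·9.81) = 7.684 m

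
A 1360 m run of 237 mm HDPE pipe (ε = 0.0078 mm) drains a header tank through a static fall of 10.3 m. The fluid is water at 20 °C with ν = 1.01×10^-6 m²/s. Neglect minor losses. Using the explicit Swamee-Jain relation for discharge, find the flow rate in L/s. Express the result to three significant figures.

Q ≈ 69.2 L/s

Swamee-Jain (Type II): Q = -0.965·√(gD⁵h_f/L)·ln[ε/(3.7D) + √(3.17ν²L/(gD³h_f))]
√(gD⁵h_f/L) = √(9.81·0.237⁵·10.3/1360) = 0.007453
ε/(3.7D) = 8.89×10^-6; √(3.17ν²L/(gD³h_f)) = 5.72×10^-5
Q = -0.965·0.007453·ln(6.608×10^-5) = 0.06923 m³/s
Check: V = 1.57 m/s, Re = 3.68×10^5, f = 0.01426, h_f = 10.3 m ≈ 10.3 m ✓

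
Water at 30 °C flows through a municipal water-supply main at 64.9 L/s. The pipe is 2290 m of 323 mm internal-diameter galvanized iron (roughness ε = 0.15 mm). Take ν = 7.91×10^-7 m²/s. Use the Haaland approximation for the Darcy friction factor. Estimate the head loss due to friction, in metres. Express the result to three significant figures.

V = 4Q/(πD²) = 4·0.0649/(π·0.323²) = 0.7920 m/s
Re = VD/ν = 0.7920·0.323/7.91×10^-7 = 3.23×10^5 → turbulent
ε/D = 0.15/323 = 4.64×10^-4
Haaland: f = 0.01777
h_f = f(L/D)V²/(2g) = 0.01777·(2290/0.323)·0.7920²/(2·9.81) = 4.029 m

h_f ≈ 4.03 m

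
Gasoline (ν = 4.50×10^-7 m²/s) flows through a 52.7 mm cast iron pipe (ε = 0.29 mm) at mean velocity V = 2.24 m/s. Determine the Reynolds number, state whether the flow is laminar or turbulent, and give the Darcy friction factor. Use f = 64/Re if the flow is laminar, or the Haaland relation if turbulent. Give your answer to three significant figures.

Re ≈ 2.62×10^5; turbulent; f ≈ 0.0316

Re = VD/ν = 2.240·0.0527/4.50×10^-7 = 2.62×10^5
Re > 4000 → turbulent; ε/D = 0.00550
Haaland: f = 0.03164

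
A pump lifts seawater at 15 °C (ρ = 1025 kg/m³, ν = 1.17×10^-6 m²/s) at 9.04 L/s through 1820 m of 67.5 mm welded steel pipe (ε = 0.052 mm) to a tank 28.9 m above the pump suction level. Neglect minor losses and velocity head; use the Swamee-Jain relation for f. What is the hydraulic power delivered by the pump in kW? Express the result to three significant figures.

V = 4Q/(πD²) = 2.526 m/s; Re = 1.46×10^5; ε/D = 7.70×10^-4; f = 0.02074
h_f = f(L/D)V²/2g = 181.9 m
Total head H = z + h_f = 28.9 + 181.9 = 210.8 m
P_hyd = ρgQH = 1025·9.81·0.00904·210.8 = 19.16 kW

P_hyd ≈ 19.2 kW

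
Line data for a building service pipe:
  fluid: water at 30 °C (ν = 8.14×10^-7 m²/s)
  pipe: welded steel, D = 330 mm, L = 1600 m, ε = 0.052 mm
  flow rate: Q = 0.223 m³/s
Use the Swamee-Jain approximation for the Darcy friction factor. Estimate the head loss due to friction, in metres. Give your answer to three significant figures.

V = 4Q/(πD²) = 4·0.223/(π·0.330²) = 2.607 m/s
Re = VD/ν = 2.607·0.330/8.14×10^-7 = 1.06×10^6 → turbulent
ε/D = 0.052/330 = 1.58×10^-4
Swamee-Jain: f = 0.01423
h_f = f(L/D)V²/(2g) = 0.01423·(1600/0.330)·2.607²/(2·9.81) = 23.90 m

h_f ≈ 23.9 m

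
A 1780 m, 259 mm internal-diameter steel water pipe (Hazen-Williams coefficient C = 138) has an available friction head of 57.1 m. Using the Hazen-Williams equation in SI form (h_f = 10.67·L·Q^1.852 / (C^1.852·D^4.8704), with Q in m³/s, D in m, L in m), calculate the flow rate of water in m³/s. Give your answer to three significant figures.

Q ≈ 0.172 m³/s

Rearranging: Q = [h_f·C^1.852·D^4.8704 / (10.67·L)]^(1/1.852)
Q = [57.1·138^1.852·0.259^4.8704 / (10.67·1780)]^0.540 = 0.1719 m³/s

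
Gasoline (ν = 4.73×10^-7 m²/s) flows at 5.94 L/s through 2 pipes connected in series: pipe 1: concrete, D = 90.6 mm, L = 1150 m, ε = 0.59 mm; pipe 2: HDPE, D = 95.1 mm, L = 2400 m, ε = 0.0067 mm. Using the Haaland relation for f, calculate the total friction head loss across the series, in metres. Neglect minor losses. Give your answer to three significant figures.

Pipe 1: V = 0.9214 m/s, Re = 1.76×10^5, ε/D = 0.00651, f = 0.03343, h_1 = f(L/D)V²/2g = 18.36 m
Pipe 2: V = 0.8362 m/s, Re = 1.68×10^5, ε/D = 7.05×10^-5, f = 0.01646, h_2 = f(L/D)V²/2g = 14.81 m
Series → Q common, losses add: H = Σh = 33.17 m

H ≈ 33.2 m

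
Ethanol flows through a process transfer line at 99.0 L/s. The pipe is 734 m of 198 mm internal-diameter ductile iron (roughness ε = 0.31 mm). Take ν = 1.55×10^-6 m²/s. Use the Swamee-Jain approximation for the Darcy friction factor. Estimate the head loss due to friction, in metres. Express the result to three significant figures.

h_f ≈ 44.2 m

V = 4Q/(πD²) = 4·0.0990/(π·0.198²) = 3.215 m/s
Re = VD/ν = 3.215·0.198/1.55×10^-6 = 4.11×10^5 → turbulent
ε/D = 0.31/198 = 0.00157
Swamee-Jain: f = 0.02262
h_f = f(L/D)V²/(2g) = 0.02262·(734/0.198)·3.215²/(2·9.81) = 44.19 m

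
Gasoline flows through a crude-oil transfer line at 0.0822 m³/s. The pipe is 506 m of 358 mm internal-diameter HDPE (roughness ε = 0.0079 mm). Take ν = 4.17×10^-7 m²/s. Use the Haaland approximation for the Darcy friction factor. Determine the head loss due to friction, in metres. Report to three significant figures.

V = 4Q/(πD²) = 4·0.0822/(π·0.358²) = 0.8166 m/s
Re = VD/ν = 0.8166·0.358/4.17×10^-7 = 7.01×10^5 → turbulent
ε/D = 0.0079/358 = 2.21×10^-5
Haaland: f = 0.01264
h_f = f(L/D)V²/(2g) = 0.01264·(506/0.358)·0.8166²/(2·9.81) = 0.6071 m

h_f ≈ 0.607 m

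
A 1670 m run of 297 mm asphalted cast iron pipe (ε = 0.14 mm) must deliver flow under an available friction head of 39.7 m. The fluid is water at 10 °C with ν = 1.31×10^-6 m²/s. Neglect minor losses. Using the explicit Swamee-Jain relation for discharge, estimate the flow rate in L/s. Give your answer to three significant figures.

Swamee-Jain (Type II): Q = -0.965·√(gD⁵h_f/L)·ln[ε/(3.7D) + √(3.17ν²L/(gD³h_f))]
√(gD⁵h_f/L) = √(9.81·0.297⁵·39.7/1670) = 0.02321
ε/(3.7D) = 1.27×10^-4; √(3.17ν²L/(gD³h_f)) = 2.98×10^-5
Q = -0.965·0.02321·ln(1.572×10^-4) = 0.1962 m³/s
Check: V = 2.83 m/s, Re = 6.42×10^5, f = 0.01739, h_f = 40.0 m ≈ 39.7 m ✓

Q ≈ 196 L/s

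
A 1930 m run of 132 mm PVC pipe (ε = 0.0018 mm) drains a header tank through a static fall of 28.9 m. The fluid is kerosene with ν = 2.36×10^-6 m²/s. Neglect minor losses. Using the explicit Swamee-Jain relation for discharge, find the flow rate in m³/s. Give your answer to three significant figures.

Swamee-Jain (Type II): Q = -0.965·√(gD⁵h_f/L)·ln[ε/(3.7D) + √(3.17ν²L/(gD³h_f))]
√(gD⁵h_f/L) = √(9.81·0.132⁵·28.9/1930) = 0.002426
ε/(3.7D) = 3.69×10^-6; √(3.17ν²L/(gD³h_f)) = 2.29×10^-4
Q = -0.965·0.002426·ln(2.323×10^-4) = 0.01959 m³/s
Check: V = 1.43 m/s, Re = 8.01×10^4, f = 0.01880, h_f = 28.7 m ≈ 28.9 m ✓

Q ≈ 0.0196 m³/s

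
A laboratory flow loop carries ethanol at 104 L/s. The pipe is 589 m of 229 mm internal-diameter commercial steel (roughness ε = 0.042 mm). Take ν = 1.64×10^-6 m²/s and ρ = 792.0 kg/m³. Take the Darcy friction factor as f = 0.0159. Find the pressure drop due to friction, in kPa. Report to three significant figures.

V = 4Q/(πD²) = 4·0.104/(π·0.229²) = 2.525 m/s
h_f = f(L/D)V²/(2g) = 0.01590·(589/0.229)·2.525²/(2·9.81) = 13.29 m
Δp = ρg·h_f = 792.0·9.81·13.29 = 103.3 kPa

Δp ≈ 103 kPa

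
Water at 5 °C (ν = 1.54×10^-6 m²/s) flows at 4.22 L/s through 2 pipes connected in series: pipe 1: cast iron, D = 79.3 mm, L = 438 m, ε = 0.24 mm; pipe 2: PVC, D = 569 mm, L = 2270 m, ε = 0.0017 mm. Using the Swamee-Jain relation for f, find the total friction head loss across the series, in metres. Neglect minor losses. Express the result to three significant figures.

Pipe 1: V = 0.8544 m/s, Re = 4.40×10^4, ε/D = 0.00303, f = 0.02929, h_1 = f(L/D)V²/2g = 6.020 m
Pipe 2: V = 0.01660 m/s, Re = 6130, ε/D = 2.99×10^-6, f = 0.03561, h_2 = f(L/D)V²/2g = 0.001994 m
Series → Q common, losses add: H = Σh = 6.022 m

H ≈ 6.02 m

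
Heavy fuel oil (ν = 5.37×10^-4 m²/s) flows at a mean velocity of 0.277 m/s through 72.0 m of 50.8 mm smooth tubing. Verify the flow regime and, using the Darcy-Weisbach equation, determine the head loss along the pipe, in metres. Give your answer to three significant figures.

h_f ≈ 13.5 m

Re = VD/ν = 0.277·0.05080/5.37×10^-4 = 26.2 → laminar (Re < 2300)
f = 64/Re = 2.442
h_f = f(L/D)V²/(2g) = 2.442·(72.0/0.05080)·0.277²/(2·9.81) = 13.54 m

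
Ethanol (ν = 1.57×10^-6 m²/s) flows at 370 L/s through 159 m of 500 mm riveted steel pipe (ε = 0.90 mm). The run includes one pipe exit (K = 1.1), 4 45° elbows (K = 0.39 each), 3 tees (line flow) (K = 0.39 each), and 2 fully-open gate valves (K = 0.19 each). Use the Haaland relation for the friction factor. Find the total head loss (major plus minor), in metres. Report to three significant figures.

H_L ≈ 2.09 m

V = 4Q/(πD²) = 1.884 m/s; V²/2g = 0.1810 m
Re = 6.00×10^5, ε/D = 0.00180 → f = 0.02311 (Haaland)
Major: h_f = f(L/D)·V²/2g = 0.02311·318.0·0.1810 = 1.330 m
Minor: ΣK = 4.21; h_m = ΣK·V²/2g = 0.7620 m
Total H_L = 1.330 + 0.7620 = 2.092 m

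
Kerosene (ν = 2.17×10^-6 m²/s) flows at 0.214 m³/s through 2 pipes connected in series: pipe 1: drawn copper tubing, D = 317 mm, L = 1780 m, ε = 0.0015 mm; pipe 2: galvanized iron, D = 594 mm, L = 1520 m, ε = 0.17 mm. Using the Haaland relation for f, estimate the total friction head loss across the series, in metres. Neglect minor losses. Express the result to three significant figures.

H ≈ 30.1 m

Pipe 1: V = 2.711 m/s, Re = 3.96×10^5, ε/D = 4.73×10^-6, f = 0.01367, h_1 = f(L/D)V²/2g = 28.76 m
Pipe 2: V = 0.7722 m/s, Re = 2.11×10^5, ε/D = 2.86×10^-4, f = 0.01731, h_2 = f(L/D)V²/2g = 1.347 m
Series → Q common, losses add: H = Σh = 30.11 m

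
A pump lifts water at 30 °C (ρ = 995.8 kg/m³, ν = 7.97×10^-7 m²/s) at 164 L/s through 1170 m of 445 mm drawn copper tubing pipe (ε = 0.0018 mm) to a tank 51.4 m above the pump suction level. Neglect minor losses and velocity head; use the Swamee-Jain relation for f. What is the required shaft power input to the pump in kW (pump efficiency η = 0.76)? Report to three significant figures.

V = 4Q/(πD²) = 1.054 m/s; Re = 5.89×10^5; ε/D = 4.04×10^-6; f = 0.01279
h_f = f(L/D)V²/2g = 1.906 m
Total head H = z + h_f = 51.4 + 1.906 = 53.31 m
P_hyd = ρgQH = 995.8·9.81·0.164·53.31 = 85.40 kW
P_shaft = P_hyd/η = 85.40/0.76 = 112.4 kW

P_shaft ≈ 112 kW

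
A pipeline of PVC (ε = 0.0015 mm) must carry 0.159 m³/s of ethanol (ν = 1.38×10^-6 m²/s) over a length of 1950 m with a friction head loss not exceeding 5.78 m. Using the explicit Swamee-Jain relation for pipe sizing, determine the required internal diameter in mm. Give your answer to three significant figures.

Swamee-Jain (Type III): D = 0.66·[ε^1.25·(LQ²/(gh_f))^4.75 + ν·Q^9.4·(L/(gh_f))^5.2]^0.04
LQ²/(gh_f) = 0.8694; L/(gh_f) = 34.39
Term 1 = ε^1.25·(…)^4.75 = 2.70×10^-8; Term 2 = ν·Q^9.4·(…)^5.2 = 4.19×10^-6
D = 0.66·(2.70×10^-8 + 4.19×10^-6)^0.04 = 0.4023 m = 402 mm
Check: V = 1.25 m/s, Re = 3.65×10^5, f = 0.01391, h_f = 5.38 m ≈ 5.78 m ✓

D ≈ 402 mm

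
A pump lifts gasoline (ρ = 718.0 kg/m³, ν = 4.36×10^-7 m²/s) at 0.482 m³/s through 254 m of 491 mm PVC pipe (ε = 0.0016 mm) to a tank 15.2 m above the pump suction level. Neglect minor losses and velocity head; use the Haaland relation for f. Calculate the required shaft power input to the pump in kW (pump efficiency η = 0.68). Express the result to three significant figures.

V = 4Q/(πD²) = 2.546 m/s; Re = 2.87×10^6; ε/D = 3.26×10^-6; f = 0.009893
h_f = f(L/D)V²/2g = 1.690 m
Total head H = z + h_f = 15.2 + 1.690 = 16.89 m
P_hyd = ρgQH = 718.0·9.81·0.482·16.89 = 57.34 kW
P_shaft = P_hyd/η = 57.34/0.68 = 84.33 kW

P_shaft ≈ 84.3 kW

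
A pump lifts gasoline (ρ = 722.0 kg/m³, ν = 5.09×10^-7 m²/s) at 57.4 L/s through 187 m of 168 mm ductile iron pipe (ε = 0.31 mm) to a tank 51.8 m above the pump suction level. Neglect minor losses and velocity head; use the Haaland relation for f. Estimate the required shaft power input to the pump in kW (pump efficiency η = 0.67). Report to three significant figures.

V = 4Q/(πD²) = 2.589 m/s; Re = 8.55×10^5; ε/D = 0.00185; f = 0.02317
h_f = f(L/D)V²/2g = 8.815 m
Total head H = z + h_f = 51.8 + 8.815 = 60.62 m
P_hyd = ρgQH = 722.0·9.81·0.0574·60.62 = 24.64 kW
P_shaft = P_hyd/η = 24.64/0.67 = 36.78 kW

P_shaft ≈ 36.8 kW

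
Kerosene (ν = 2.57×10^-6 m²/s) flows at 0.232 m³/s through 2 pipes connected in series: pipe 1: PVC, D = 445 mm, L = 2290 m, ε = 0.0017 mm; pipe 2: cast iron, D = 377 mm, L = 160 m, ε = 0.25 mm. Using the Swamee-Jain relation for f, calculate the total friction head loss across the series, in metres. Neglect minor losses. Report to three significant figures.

Pipe 1: V = 1.492 m/s, Re = 2.58×10^5, ε/D = 3.82×10^-6, f = 0.01483, h_1 = f(L/D)V²/2g = 8.653 m
Pipe 2: V = 2.078 m/s, Re = 3.05×10^5, ε/D = 6.63×10^-4, f = 0.01919, h_2 = f(L/D)V²/2g = 1.793 m
Series → Q common, losses add: H = Σh = 10.45 m

H ≈ 10.4 m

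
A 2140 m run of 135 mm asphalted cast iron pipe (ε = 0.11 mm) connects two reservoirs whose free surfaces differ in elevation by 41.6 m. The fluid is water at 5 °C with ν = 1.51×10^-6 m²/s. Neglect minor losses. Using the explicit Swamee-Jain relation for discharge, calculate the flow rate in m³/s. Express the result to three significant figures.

Q ≈ 0.0225 m³/s

Swamee-Jain (Type II): Q = -0.965·√(gD⁵h_f/L)·ln[ε/(3.7D) + √(3.17ν²L/(gD³h_f))]
√(gD⁵h_f/L) = √(9.81·0.135⁵·41.6/2140) = 0.002924
ε/(3.7D) = 2.20×10^-4; √(3.17ν²L/(gD³h_f)) = 1.24×10^-4
Q = -0.965·0.002924·ln(3.443×10^-4) = 0.02250 m³/s
Check: V = 1.57 m/s, Re = 1.41×10^5, f = 0.02099, h_f = 41.9 m ≈ 41.6 m ✓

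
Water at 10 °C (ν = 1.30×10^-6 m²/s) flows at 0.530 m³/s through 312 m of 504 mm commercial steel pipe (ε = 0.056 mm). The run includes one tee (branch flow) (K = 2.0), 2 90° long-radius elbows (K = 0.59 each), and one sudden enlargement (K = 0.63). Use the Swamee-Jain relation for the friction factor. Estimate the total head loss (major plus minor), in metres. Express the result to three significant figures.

V = 4Q/(πD²) = 2.657 m/s; V²/2g = 0.3597 m
Re = 1.03×10^6, ε/D = 1.11×10^-4 → f = 0.01364 (Swamee-Jain)
Major: h_f = f(L/D)·V²/2g = 0.01364·619.0·0.3597 = 3.037 m
Minor: ΣK = 3.81; h_m = ΣK·V²/2g = 1.370 m
Total H_L = 3.037 + 1.370 = 4.407 m

H_L ≈ 4.41 m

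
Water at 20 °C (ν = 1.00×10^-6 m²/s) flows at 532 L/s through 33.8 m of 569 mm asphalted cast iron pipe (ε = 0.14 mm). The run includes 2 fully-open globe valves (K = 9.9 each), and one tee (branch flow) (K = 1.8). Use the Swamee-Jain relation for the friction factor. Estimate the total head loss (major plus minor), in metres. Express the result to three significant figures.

H_L ≈ 5.02 m

V = 4Q/(πD²) = 2.092 m/s; V²/2g = 0.2231 m
Re = 1.19×10^6, ε/D = 2.46×10^-4 → f = 0.01513 (Swamee-Jain)
Major: h_f = f(L/D)·V²/2g = 0.01513·59.40·0.2231 = 0.2005 m
Minor: ΣK = 21.6; h_m = ΣK·V²/2g = 4.819 m
Total H_L = 0.2005 + 4.819 = 5.019 m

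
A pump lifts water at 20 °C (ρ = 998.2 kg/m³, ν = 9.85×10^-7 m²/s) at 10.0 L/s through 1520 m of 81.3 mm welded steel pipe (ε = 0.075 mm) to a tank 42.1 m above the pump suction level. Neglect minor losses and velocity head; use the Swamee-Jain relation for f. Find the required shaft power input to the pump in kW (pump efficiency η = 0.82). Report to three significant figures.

P_shaft ≈ 14.0 kW

V = 4Q/(πD²) = 1.926 m/s; Re = 1.59×10^5; ε/D = 9.23×10^-4; f = 0.02121
h_f = f(L/D)V²/2g = 75.00 m
Total head H = z + h_f = 42.1 + 75.00 = 117.1 m
P_hyd = ρgQH = 998.2·9.81·0.0100·117.1 = 11.47 kW
P_shaft = P_hyd/η = 11.47/0.82 = 13.98 kW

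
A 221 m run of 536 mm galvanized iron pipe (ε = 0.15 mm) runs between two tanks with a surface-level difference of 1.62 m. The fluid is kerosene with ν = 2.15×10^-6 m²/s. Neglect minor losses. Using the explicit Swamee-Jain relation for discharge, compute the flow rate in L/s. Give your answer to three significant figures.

Swamee-Jain (Type II): Q = -0.965·√(gD⁵h_f/L)·ln[ε/(3.7D) + √(3.17ν²L/(gD³h_f))]
√(gD⁵h_f/L) = √(9.81·0.536⁵·1.62/221) = 0.05640
ε/(3.7D) = 7.56×10^-5; √(3.17ν²L/(gD³h_f)) = 3.64×10^-5
Q = -0.965·0.05640·ln(1.120×10^-4) = 0.4951 m³/s
Check: V = 2.19 m/s, Re = 5.47×10^5, f = 0.01611, h_f = 1.63 m ≈ 1.62 m ✓

Q ≈ 495 L/s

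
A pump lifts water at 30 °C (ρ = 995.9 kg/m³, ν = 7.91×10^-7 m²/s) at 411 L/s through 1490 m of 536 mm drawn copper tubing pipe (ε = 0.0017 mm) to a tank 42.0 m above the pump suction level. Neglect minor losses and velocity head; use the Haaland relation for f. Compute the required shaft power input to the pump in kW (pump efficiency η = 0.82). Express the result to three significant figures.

P_shaft ≈ 232 kW

V = 4Q/(πD²) = 1.821 m/s; Re = 1.23×10^6; ε/D = 3.17×10^-6; f = 0.01125
h_f = f(L/D)V²/2g = 5.287 m
Total head H = z + h_f = 42.0 + 5.287 = 47.29 m
P_hyd = ρgQH = 995.9·9.81·0.411·47.29 = 189.9 kW
P_shaft = P_hyd/η = 189.9/0.82 = 231.6 kW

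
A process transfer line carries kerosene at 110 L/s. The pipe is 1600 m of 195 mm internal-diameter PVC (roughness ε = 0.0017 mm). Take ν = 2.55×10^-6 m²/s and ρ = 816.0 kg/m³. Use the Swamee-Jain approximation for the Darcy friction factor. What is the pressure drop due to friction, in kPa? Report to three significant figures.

Δp ≈ 665 kPa

V = 4Q/(πD²) = 4·0.110/(π·0.195²) = 3.683 m/s
Re = VD/ν = 3.683·0.195/2.55×10^-6 = 2.82×10^5 → turbulent
ε/D = 0.0017/195 = 8.72×10^-6
Swamee-Jain: f = 0.01464
h_f = f(L/D)V²/(2g) = 0.01464·(1600/0.195)·3.683²/(2·9.81) = 83.09 m
Δp = ρg·h_f = 816.0·9.81·83.09 = 665.1 kPa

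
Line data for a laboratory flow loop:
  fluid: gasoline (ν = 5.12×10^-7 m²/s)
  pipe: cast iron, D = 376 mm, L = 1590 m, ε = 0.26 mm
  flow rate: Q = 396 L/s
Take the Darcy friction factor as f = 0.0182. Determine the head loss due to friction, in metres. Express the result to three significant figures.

h_f ≈ 49.9 m

V = 4Q/(πD²) = 4·0.396/(π·0.376²) = 3.566 m/s
h_f = f(L/D)V²/(2g) = 0.01820·(1590/0.376)·3.566²/(2·9.81) = 49.89 m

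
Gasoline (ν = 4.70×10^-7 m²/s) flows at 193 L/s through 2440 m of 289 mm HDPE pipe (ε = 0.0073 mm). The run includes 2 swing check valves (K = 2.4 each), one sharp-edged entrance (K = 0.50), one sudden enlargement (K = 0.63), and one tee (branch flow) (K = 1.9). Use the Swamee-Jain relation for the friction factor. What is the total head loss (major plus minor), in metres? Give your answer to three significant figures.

H_L ≈ 45.7 m

V = 4Q/(πD²) = 2.942 m/s; V²/2g = 0.4412 m
Re = 1.81×10^6, ε/D = 2.53×10^-5 → f = 0.01135 (Swamee-Jain)
Major: h_f = f(L/D)·V²/2g = 0.01135·8443·0.4412 = 42.27 m
Minor: ΣK = 7.83; h_m = ΣK·V²/2g = 3.455 m
Total H_L = 42.27 + 3.455 = 45.72 m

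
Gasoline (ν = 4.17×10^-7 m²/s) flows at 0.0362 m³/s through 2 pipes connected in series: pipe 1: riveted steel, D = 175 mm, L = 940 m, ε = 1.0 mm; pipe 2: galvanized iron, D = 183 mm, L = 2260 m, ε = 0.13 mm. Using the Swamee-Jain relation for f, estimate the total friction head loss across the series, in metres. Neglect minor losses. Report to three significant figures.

Pipe 1: V = 1.505 m/s, Re = 6.32×10^5, ε/D = 0.00571, f = 0.03185, h_1 = f(L/D)V²/2g = 19.75 m
Pipe 2: V = 1.376 m/s, Re = 6.04×10^5, ε/D = 7.10×10^-4, f = 0.01885, h_2 = f(L/D)V²/2g = 22.47 m
Series → Q common, losses add: H = Σh = 42.22 m

H ≈ 42.2 m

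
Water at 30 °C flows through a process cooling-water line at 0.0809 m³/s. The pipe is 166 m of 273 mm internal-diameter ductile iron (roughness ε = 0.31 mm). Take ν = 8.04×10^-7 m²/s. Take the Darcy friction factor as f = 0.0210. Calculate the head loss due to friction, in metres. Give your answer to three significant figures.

h_f ≈ 1.24 m

V = 4Q/(πD²) = 4·0.0809/(π·0.273²) = 1.382 m/s
h_f = f(L/D)V²/(2g) = 0.02100·(166/0.273)·1.382²/(2·9.81) = 1.243 m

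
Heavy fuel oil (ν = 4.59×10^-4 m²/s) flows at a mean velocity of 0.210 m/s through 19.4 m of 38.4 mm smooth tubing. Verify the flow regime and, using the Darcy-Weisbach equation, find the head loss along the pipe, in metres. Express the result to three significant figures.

Re = VD/ν = 0.210·0.03840/4.59×10^-4 = 17.6 → laminar (Re < 2300)
f = 64/Re = 3.643
h_f = f(L/D)V²/(2g) = 3.643·(19.4/0.03840)·0.210²/(2·9.81) = 4.137 m

h_f ≈ 4.14 m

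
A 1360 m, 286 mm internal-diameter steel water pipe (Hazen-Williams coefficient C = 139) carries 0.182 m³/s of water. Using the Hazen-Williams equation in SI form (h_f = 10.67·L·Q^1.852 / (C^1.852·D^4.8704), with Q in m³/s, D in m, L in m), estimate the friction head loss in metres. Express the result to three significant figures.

h_f ≈ 29.5 m

h_f = 10.67·1360·0.182^1.852 / (139^1.852·0.286^4.8704) = 29.53 m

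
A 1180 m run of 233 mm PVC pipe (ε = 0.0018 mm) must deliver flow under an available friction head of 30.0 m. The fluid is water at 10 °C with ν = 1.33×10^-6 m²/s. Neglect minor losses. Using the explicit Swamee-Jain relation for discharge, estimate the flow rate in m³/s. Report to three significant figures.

Swamee-Jain (Type II): Q = -0.965·√(gD⁵h_f/L)·ln[ε/(3.7D) + √(3.17ν²L/(gD³h_f))]
√(gD⁵h_f/L) = √(9.81·0.233⁵·30.0/1180) = 0.01309
ε/(3.7D) = 2.09×10^-6; √(3.17ν²L/(gD³h_f)) = 4.22×10^-5
Q = -0.965·0.01309·ln(4.425×10^-5) = 0.1266 m³/s
Check: V = 2.97 m/s, Re = 5.20×10^5, f = 0.01313, h_f = 29.9 m ≈ 30.0 m ✓

Q ≈ 0.127 m³/s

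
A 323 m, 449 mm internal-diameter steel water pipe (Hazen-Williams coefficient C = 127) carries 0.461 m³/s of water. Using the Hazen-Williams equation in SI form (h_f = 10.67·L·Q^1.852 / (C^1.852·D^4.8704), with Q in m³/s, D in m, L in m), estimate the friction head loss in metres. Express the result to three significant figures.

h_f ≈ 5.15 m

h_f = 10.67·323·0.461^1.852 / (127^1.852·0.449^4.8704) = 5.152 m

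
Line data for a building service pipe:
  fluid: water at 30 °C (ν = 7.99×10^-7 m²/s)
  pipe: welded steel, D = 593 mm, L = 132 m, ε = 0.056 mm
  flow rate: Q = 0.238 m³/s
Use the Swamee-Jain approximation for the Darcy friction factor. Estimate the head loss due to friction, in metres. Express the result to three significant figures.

h_f ≈ 0.118 m

V = 4Q/(πD²) = 4·0.238/(π·0.593²) = 0.8617 m/s
Re = VD/ν = 0.8617·0.593/7.99×10^-7 = 6.40×10^5 → turbulent
ε/D = 0.056/593 = 9.44×10^-5
Swamee-Jain: f = 0.01401
h_f = f(L/D)V²/(2g) = 0.01401·(132/0.593)·0.8617²/(2·9.81) = 0.1180 m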